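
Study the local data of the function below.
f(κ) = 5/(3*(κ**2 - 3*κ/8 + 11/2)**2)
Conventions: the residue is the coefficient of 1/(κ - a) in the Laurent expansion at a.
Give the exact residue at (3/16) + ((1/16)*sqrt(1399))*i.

The factor κ**2 - 3*κ/8 + 11/2 splits as (κ - a)(κ - a') with a = (3/16) + ((1/16)*sqrt(1399))*i, a' = (3/16) - ((1/16)*sqrt(1399))*i. At the order-2 pole a set g(κ) = (κ - a)^2*f(κ) = [5/3] / (κ - a')^2.
Order-2 pole: residue = g'(a); g'((3/16) + ((1/16)*sqrt(1399))*i) = -((5120/5871603)*sqrt(1399))*i, so the residue is -((5120/5871603)*sqrt(1399))*i.

The residue is -((5120/5871603)*sqrt(1399))*i.


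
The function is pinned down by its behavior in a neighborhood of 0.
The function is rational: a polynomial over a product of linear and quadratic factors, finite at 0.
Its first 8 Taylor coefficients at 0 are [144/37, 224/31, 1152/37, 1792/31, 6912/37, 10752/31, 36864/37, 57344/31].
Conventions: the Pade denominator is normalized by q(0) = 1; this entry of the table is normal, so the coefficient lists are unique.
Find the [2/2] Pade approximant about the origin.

Taylor coefficients needed (read off): a_0 = 144/37, a_1 = 224/31, a_2 = 1152/37, a_3 = 1792/31, a_4 = 6912/37.
Write the denominator as Q(ν) = 1 + q1*ν + q2*ν^2. Requiring Q*f - P = O(ν^5) with deg P <= 2 kills the coefficients of ν^3..ν^4 in Q*f:
  ν^3: a_3 + q1*a_2 + q2*a_1 = 0, i.e. 1792/31 + (1152/37)*q1 + (224/31)*q2 = 0.
  ν^4: a_4 + q1*a_3 + q2*a_2 = 0, i.e. 6912/37 + (1792/31)*q1 + (1152/37)*q2 = 0.
Solving this linear system: q1 = -72261/88601, q2 = -397444/88601.
The numerator is Q*f truncated at degree 2: P0 = a_0 = 144/37; P1 = a_1 + q1*a_0 = 11128432/2746631; P2 = a_2 + q1*a_1 + q2*a_0 = 288/37.

The Pade approximant has numerator coefficients [144/37, 11128432/2746631, 288/37]; denominator coefficients [1, -72261/88601, -397444/88601].


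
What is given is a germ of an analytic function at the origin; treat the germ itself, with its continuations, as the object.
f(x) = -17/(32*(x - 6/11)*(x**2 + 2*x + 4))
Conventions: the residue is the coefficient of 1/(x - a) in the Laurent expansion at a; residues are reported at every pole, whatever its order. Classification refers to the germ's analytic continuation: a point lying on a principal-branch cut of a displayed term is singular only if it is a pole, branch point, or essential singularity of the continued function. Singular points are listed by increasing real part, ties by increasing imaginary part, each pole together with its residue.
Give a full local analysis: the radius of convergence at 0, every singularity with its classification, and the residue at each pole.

Radius of convergence at 0: 6/11.
At (-1) - (sqrt(3))*i: a pole of order 1; residue (2057/41728) + ((3179/125184)*sqrt(3))*i.
At (-1) + (sqrt(3))*i: a pole of order 1; residue (2057/41728) - ((3179/125184)*sqrt(3))*i.
At 6/11: a pole of order 1; residue -2057/20864.

Denominator factor (x**2 + 2*x + 4): discriminant -12, complex-conjugate roots (-1) + (sqrt(3))*i and (-1) - (sqrt(3))*i; poles of order 1, moduli 2 and 2.
Denominator factor (x - 6/11): pole of order 1 at 6/11, modulus 6/11.
The radius of convergence is the smallest modulus among the singular points: 6/11.
The factor x**2 + 2*x + 4 splits as (x - a)(x - a') with a = (-1) - (sqrt(3))*i, a' = (-1) + (sqrt(3))*i. At the order-1 pole a set g(x) = (x - a)*f(x) = [-17/(32*(x - 6/11))] / (x - a').
Simple pole: residue = g(a) at a = (-1) - (sqrt(3))*i, which is (2057/41728) + ((3179/125184)*sqrt(3))*i.
The factor x**2 + 2*x + 4 splits as (x - a)(x - a') with a = (-1) + (sqrt(3))*i, a' = (-1) - (sqrt(3))*i. At the order-1 pole a set g(x) = (x - a)*f(x) = [-17/(32*(x - 6/11))] / (x - a').
Simple pole: residue = g(a) at a = (-1) + (sqrt(3))*i, which is (2057/41728) - ((3179/125184)*sqrt(3))*i.
At the order-1 pole 6/11 set g(x) = (x - (6/11))*f(x) = -17/(32*(x**2 + 2*x + 4)).
Simple pole: residue = g(a) at a = 6/11, which is -2057/20864.
List the singular points by increasing real part (a conjugate pair: the negative imaginary part first).


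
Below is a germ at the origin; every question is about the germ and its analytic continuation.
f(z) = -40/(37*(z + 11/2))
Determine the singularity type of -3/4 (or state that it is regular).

The point is a regular point.

Denominator factors: z + 11/2 = 19/4 at z = -3/4 — none vanishes.
So the germ continues analytically to -3/4.


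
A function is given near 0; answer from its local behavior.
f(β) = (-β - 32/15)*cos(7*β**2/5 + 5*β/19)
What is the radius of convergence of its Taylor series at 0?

The radius of convergence is infinite.

The factor cos(7*β**2/5 + 5*β/19) is entire and contributes no finite singular point.
The polynomial part has no poles.
No finite singular points: the Taylor series at 0 converges everywhere.


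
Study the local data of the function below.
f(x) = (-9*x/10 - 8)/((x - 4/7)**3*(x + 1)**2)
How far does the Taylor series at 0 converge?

Denominator factor (x - 4/7)^3: pole of order 3 at 4/7, modulus 4/7.
Denominator factor (x + 1)^2: pole of order 2 at -1, modulus 1.
The radius of convergence is the smallest modulus among the singular points: 4/7.

The radius of convergence is 4/7.


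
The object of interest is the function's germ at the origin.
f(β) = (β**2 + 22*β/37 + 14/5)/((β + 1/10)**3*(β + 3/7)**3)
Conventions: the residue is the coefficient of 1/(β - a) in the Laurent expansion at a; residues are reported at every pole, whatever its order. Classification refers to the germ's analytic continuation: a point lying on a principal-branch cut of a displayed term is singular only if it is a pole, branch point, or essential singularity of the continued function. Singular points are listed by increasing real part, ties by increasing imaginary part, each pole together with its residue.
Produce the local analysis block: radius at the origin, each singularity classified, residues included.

Radius of convergence at 0: 1/10.
At -3/7: a pole of order 3; residue -27264727000/6436343.
At -1/10: a pole of order 3; residue 27264727000/6436343.

Denominator factor (β + 1/10)^3: pole of order 3 at -1/10, modulus 1/10.
Denominator factor (β + 3/7)^3: pole of order 3 at -3/7, modulus 3/7.
The radius of convergence is the smallest modulus among the singular points: 1/10.
At the order-3 pole -3/7 set g(β) = (β - (-3/7))^3*f(β) = (β**2 + 22*β/37 + 14/5)/(β + 1/10)**3.
Order-3 pole: residue = g''(a)/2; g''(-3/7) = -54529454000/6436343, so the residue is -27264727000/6436343.
At the order-3 pole -1/10 set g(β) = (β - (-1/10))^3*f(β) = (β**2 + 22*β/37 + 14/5)/(β + 3/7)**3.
Order-3 pole: residue = g''(a)/2; g''(-1/10) = 54529454000/6436343, so the residue is 27264727000/6436343.
List the singular points by increasing real part (a conjugate pair: the negative imaginary part first).


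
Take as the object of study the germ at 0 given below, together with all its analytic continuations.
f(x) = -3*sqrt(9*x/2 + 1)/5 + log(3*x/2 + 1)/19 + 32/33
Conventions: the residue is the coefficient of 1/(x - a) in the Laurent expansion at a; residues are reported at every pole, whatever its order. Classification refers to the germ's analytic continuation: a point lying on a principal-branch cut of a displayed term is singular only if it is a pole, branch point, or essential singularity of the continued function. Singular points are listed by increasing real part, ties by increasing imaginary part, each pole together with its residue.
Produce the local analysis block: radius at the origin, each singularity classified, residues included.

Radius of convergence at 0: 2/9.
At -2/3: a logarithmic branch point.
At -2/9: an algebraic (square-root) branch point.

Branch term (1/19)*log(1 - x/(-2/3)): its argument vanishes at x = -2/3, a logarithmic branch point, modulus 2/3.
Branch term (-3/5)*sqrt(1 - x/(-2/9)): its argument vanishes at x = -2/9, a square-root branch point, modulus 2/9.
The radius of convergence is the smallest modulus among the singular points: 2/9.
List the singular points by increasing real part (a conjugate pair: the negative imaginary part first).


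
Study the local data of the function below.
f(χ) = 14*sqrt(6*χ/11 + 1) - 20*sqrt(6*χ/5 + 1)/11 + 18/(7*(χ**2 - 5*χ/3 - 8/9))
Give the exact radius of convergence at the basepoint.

Denominator factor (χ**2 - 5*χ/3 - 8/9): discriminant 19/3, real irrational roots 5/6 + (1/6)*sqrt(57) and 5/6 - (1/6)*sqrt(57); poles of order 1, moduli 5/6 + (1/6)*sqrt(57) and -5/6 + (1/6)*sqrt(57).
Branch term (14)*sqrt(1 - χ/(-11/6)): its argument vanishes at χ = -11/6, a square-root branch point, modulus 11/6.
Branch term (-20/11)*sqrt(1 - χ/(-5/6)): its argument vanishes at χ = -5/6, a square-root branch point, modulus 5/6.
The radius of convergence is the smallest modulus among the singular points: -5/6 + (1/6)*sqrt(57).

The radius of convergence is -5/6 + (1/6)*sqrt(57).


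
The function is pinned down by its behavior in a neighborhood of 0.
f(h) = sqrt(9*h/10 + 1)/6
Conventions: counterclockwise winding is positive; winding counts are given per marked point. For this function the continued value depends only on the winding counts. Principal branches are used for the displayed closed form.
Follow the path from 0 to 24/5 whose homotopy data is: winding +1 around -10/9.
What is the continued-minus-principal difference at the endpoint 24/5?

The rational part is single-valued and drops out of the difference; each branch term changes only by its own monodromy.
(1/6)*sqrt(1 - h/(-10/9)): winding +1 is odd, the square root flips sign, contributing -2*(1/6)*sqrt(1 - (24/5)/(-10/9)) = -2*(1/6)*sqrt(133/25) = -(1/15)*sqrt(133).
Summing the contributions at h = 24/5 gives -(1/15)*sqrt(133).

Continued minus principal equals -(1/15)*sqrt(133).


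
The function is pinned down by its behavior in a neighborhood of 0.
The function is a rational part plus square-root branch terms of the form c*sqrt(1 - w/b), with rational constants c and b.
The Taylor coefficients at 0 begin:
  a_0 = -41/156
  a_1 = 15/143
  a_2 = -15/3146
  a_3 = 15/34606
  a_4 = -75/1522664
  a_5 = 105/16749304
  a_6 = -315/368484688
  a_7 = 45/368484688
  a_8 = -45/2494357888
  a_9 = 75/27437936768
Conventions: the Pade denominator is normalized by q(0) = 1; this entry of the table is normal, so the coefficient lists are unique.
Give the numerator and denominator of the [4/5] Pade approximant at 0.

The Pade approximant has numerator coefficients [-41/156, 7441/600171, 764887/35210032, 1462805/580965528, 3601205/51124966464]; denominator coefficients [1, 5416/15389, 26859/677116, 5645/3724138, 3395/327724144, -45/901241396].

Taylor coefficients needed (read off): a_0 = -41/156, a_1 = 15/143, a_2 = -15/3146, a_3 = 15/34606, a_4 = -75/1522664, a_5 = 105/16749304, a_6 = -315/368484688, a_7 = 45/368484688, a_8 = -45/2494357888, a_9 = 75/27437936768.
Write the denominator as Q(w) = 1 + q1*w + q2*w^2 + q3*w^3 + q4*w^4 + q5*w^5. Requiring Q*f - P = O(w^10) with deg P <= 4 kills the coefficients of w^5..w^9 in Q*f:
  w^5: a_5 + q1*a_4 + q2*a_3 + q3*a_2 + q4*a_1 + q5*a_0 = 0, i.e. 105/16749304 + (-75/1522664)*q1 + (15/34606)*q2 + (-15/3146)*q3 + (15/143)*q4 + (-41/156)*q5 = 0.
  w^6: a_6 + q1*a_5 + q2*a_4 + q3*a_3 + q4*a_2 + q5*a_1 = 0, i.e. -315/368484688 + (105/16749304)*q1 + (-75/1522664)*q2 + (15/34606)*q3 + (-15/3146)*q4 + (15/143)*q5 = 0.
  w^7: a_7 + q1*a_6 + q2*a_5 + q3*a_4 + q4*a_3 + q5*a_2 = 0, i.e. 45/368484688 + (-315/368484688)*q1 + (105/16749304)*q2 + (-75/1522664)*q3 + (15/34606)*q4 + (-15/3146)*q5 = 0.
  w^8: a_8 + q1*a_7 + q2*a_6 + q3*a_5 + q4*a_4 + q5*a_3 = 0, i.e. -45/2494357888 + (45/368484688)*q1 + (-315/368484688)*q2 + (105/16749304)*q3 + (-75/1522664)*q4 + (15/34606)*q5 = 0.
  w^9: a_9 + q1*a_8 + q2*a_7 + q3*a_6 + q4*a_5 + q5*a_4 = 0, i.e. 75/27437936768 + (-45/2494357888)*q1 + (45/368484688)*q2 + (-315/368484688)*q3 + (105/16749304)*q4 + (-75/1522664)*q5 = 0.
Solving this linear system: q1 = 5416/15389, q2 = 26859/677116, q3 = 5645/3724138, q4 = 3395/327724144, q5 = -45/901241396.
The numerator is Q*f truncated at degree 4: P0 = a_0 = -41/156; P1 = a_1 + q1*a_0 = 7441/600171; P2 = a_2 + q1*a_1 + q2*a_0 = 764887/35210032; P3 = a_3 + q1*a_2 + q2*a_1 + q3*a_0 = 1462805/580965528; P4 = a_4 + q1*a_3 + q2*a_2 + q3*a_1 + q4*a_0 = 3601205/51124966464.


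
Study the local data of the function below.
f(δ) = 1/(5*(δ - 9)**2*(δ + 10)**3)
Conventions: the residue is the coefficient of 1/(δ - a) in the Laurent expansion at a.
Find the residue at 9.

The residue is -3/651605.

At the order-2 pole 9 set g(δ) = (δ - (9))^2*f(δ) = 1/(5*(δ + 10)**3).
Order-2 pole: residue = g'(a); g'(9) = -3/651605, so the residue is -3/651605.


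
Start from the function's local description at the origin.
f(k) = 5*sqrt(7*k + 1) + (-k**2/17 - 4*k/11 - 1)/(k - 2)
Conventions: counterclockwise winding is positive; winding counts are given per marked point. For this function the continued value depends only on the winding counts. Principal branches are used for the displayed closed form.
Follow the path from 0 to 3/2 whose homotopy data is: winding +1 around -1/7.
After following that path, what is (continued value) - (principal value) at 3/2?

Continued minus principal equals -(5)*sqrt(46).

The rational part is single-valued and drops out of the difference; each branch term changes only by its own monodromy.
(5)*sqrt(1 - k/(-1/7)): winding +1 is odd, the square root flips sign, contributing -2*(5)*sqrt(1 - (3/2)/(-1/7)) = -2*(5)*sqrt(23/2) = -(5)*sqrt(46).
Summing the contributions at k = 3/2 gives -(5)*sqrt(46).


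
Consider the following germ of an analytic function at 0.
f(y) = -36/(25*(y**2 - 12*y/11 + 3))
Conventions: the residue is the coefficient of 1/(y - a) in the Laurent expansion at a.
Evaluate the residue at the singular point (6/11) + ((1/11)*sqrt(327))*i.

The residue is ((66/2725)*sqrt(327))*i.

The factor y**2 - 12*y/11 + 3 splits as (y - a)(y - a') with a = (6/11) + ((1/11)*sqrt(327))*i, a' = (6/11) - ((1/11)*sqrt(327))*i. At the order-1 pole a set g(y) = (y - a)*f(y) = [-36/25] / (y - a').
Simple pole: residue = g(a) at a = (6/11) + ((1/11)*sqrt(327))*i, which is ((66/2725)*sqrt(327))*i.


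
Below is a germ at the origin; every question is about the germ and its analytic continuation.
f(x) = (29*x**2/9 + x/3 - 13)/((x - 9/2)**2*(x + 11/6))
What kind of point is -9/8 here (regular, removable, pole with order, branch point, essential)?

The point is a regular point.

Denominator factors: x + 11/6 = 17/24 at x = -9/8; x - 9/2 = -45/8 at x = -9/8 — none vanishes.
So the germ continues analytically to -9/8.


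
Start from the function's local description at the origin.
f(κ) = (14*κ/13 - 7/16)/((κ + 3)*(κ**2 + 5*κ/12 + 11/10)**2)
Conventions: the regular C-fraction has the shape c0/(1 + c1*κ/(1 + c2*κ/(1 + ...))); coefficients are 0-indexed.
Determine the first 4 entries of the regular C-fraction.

Taylor coefficients (expand at 0): a_0 = -175/1452, a_1 = 22225/51909, a_2 = -5487475/27407952, a_3 = -1540610575/2713387248.
c0 = a_0 = -175/1452. Peel one level at a time: if S = 1 + c*κ/S' with S'(0) = 1, then c is the κ-coefficient of S and S' = c*κ/(S - 1).
S_1 = c0/f = 1 + (508/143)*κ + (2689127/245388)*κ^2 + ...; c1 = 508/143.
S_2 = c1*κ/(S_1 - 1) = 1 + (-2689127/871728)*κ + (20838473995/13489521408)*κ^2 + ...; c2 = -2689127/871728.
S_3 = c2*κ/(S_2 - 1) = 1 + (270900161935/540966300336)*κ + ...; c3 = 270900161935/540966300336.

The regular C-fraction coefficients are [-175/1452, 508/143, -2689127/871728, 270900161935/540966300336].


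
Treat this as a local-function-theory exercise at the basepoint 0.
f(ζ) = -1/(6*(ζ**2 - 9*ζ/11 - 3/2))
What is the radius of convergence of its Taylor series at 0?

The radius of convergence is -9/22 + (1/22)*sqrt(807).

Denominator factor (ζ**2 - 9*ζ/11 - 3/2): discriminant 807/121, real irrational roots 9/22 + (1/22)*sqrt(807) and 9/22 - (1/22)*sqrt(807); poles of order 1, moduli 9/22 + (1/22)*sqrt(807) and -9/22 + (1/22)*sqrt(807).
The radius of convergence is the smallest modulus among the singular points: -9/22 + (1/22)*sqrt(807).


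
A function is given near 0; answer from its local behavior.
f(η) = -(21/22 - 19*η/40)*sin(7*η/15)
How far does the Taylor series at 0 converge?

The factor -sin(7*η/15) is entire and contributes no finite singular point.
The polynomial part has no poles.
No finite singular points: the Taylor series at 0 converges everywhere.

The radius of convergence is infinite.


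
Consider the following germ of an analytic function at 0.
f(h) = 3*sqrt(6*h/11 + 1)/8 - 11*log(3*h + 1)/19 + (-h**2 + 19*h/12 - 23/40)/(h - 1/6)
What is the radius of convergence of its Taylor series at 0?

The radius of convergence is 1/6.

Denominator factor (h - 1/6): pole of order 1 at 1/6, modulus 1/6.
Branch term (-11/19)*log(1 - h/(-1/3)): its argument vanishes at h = -1/3, a logarithmic branch point, modulus 1/3.
Branch term (3/8)*sqrt(1 - h/(-11/6)): its argument vanishes at h = -11/6, a square-root branch point, modulus 11/6.
The radius of convergence is the smallest modulus among the singular points: 1/6.


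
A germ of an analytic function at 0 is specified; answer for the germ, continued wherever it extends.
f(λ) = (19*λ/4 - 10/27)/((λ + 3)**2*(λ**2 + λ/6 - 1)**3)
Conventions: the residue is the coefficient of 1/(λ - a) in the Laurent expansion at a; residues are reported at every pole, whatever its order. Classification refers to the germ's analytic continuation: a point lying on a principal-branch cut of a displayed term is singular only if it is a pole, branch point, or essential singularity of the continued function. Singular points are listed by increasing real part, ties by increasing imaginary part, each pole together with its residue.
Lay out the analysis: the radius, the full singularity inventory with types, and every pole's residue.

Radius of convergence at 0: -1/12 + (1/12)*sqrt(145).
At -3: a pole of order 2; residue -19028/273375.
At -1/12 - (1/12)*sqrt(145): a pole of order 3; residue 9514/273375 + (18079966/6667342875)*sqrt(145).
At -1/12 + (1/12)*sqrt(145): a pole of order 3; residue 9514/273375 - (18079966/6667342875)*sqrt(145).

Denominator factor (λ**2 + λ/6 - 1)^3: discriminant 145/36, real irrational roots -1/12 + (1/12)*sqrt(145) and -1/12 - (1/12)*sqrt(145); poles of order 3, moduli -1/12 + (1/12)*sqrt(145) and 1/12 + (1/12)*sqrt(145).
Denominator factor (λ + 3)^2: pole of order 2 at -3, modulus 3.
The radius of convergence is the smallest modulus among the singular points: -1/12 + (1/12)*sqrt(145).
At the order-2 pole -3 set g(λ) = (λ - (-3))^2*f(λ) = (19*λ/4 - 10/27)/(λ**2 + λ/6 - 1)**3.
Order-2 pole: residue = g'(a); g'(-3) = -19028/273375, so the residue is -19028/273375.
The factor λ**2 + λ/6 - 1 splits as (λ - a)(λ - a') with a = -1/12 - (1/12)*sqrt(145), a' = -1/12 + (1/12)*sqrt(145). At the order-3 pole a set g(λ) = (λ - a)^3*f(λ) = [(19*λ/4 - 10/27)/(λ + 3)**2] / (λ - a')^3.
Order-3 pole: residue = g''(a)/2; g''(-1/12 - (1/12)*sqrt(145)) = 19028/273375 + (36159932/6667342875)*sqrt(145), so the residue is 9514/273375 + (18079966/6667342875)*sqrt(145).
The factor λ**2 + λ/6 - 1 splits as (λ - a)(λ - a') with a = -1/12 + (1/12)*sqrt(145), a' = -1/12 - (1/12)*sqrt(145). At the order-3 pole a set g(λ) = (λ - a)^3*f(λ) = [(19*λ/4 - 10/27)/(λ + 3)**2] / (λ - a')^3.
Order-3 pole: residue = g''(a)/2; g''(-1/12 + (1/12)*sqrt(145)) = 19028/273375 - (36159932/6667342875)*sqrt(145), so the residue is 9514/273375 - (18079966/6667342875)*sqrt(145).
List the singular points by increasing real part (a conjugate pair: the negative imaginary part first).


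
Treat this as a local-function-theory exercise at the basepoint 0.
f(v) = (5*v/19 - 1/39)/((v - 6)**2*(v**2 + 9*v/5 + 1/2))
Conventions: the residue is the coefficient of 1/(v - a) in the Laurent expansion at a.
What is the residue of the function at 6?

At the order-2 pole 6 set g(v) = (v - (6))^2*f(v) = (5*v/19 - 1/39)/(v**2 + 9*v/5 + 1/2).
Order-2 pole: residue = g'(a); g'(6) = -222010/55261063, so the residue is -222010/55261063.

The residue is -222010/55261063.


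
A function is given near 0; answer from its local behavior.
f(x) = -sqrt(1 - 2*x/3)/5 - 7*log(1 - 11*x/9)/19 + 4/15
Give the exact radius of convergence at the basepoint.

Branch term (-1/5)*sqrt(1 - x/(3/2)): its argument vanishes at x = 3/2, a square-root branch point, modulus 3/2.
Branch term (-7/19)*log(1 - x/(9/11)): its argument vanishes at x = 9/11, a logarithmic branch point, modulus 9/11.
The radius of convergence is the smallest modulus among the singular points: 9/11.

The radius of convergence is 9/11.


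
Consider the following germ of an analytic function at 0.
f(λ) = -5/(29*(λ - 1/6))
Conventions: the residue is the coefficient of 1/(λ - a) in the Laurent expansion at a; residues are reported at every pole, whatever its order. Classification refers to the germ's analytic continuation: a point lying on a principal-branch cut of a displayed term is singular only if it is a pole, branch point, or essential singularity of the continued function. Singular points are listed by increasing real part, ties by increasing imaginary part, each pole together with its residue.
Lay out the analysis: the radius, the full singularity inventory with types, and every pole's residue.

Denominator factor (λ - 1/6): pole of order 1 at 1/6, modulus 1/6.
The radius of convergence is the smallest modulus among the singular points: 1/6.
At the order-1 pole 1/6 set g(λ) = (λ - (1/6))*f(λ) = -5/29.
Simple pole: residue = g(a) at a = 1/6, which is -5/29.

Radius of convergence at 0: 1/6.
At 1/6: a pole of order 1; residue -5/29.


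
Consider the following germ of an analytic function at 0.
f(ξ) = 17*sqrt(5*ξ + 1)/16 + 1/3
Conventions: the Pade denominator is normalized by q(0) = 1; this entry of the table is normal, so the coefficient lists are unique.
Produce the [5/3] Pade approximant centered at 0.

Taylor coefficients needed (expand at 0): a_0 = 67/48, a_1 = 85/32, a_2 = -425/128, a_3 = 2125/256, a_4 = -53125/2048, a_5 = 371875/4096, a_6 = -5578125/16384, a_7 = 43828125/32768, a_8 = -2848828125/524288.
Write the denominator as Q(ξ) = 1 + q1*ξ + q2*ξ^2 + q3*ξ^3. Requiring Q*f - P = O(ξ^9) with deg P <= 5 kills the coefficients of ξ^6..ξ^8 in Q*f:
  ξ^6: a_6 + q1*a_5 + q2*a_4 + q3*a_3 = 0, i.e. -5578125/16384 + (371875/4096)*q1 + (-53125/2048)*q2 + (2125/256)*q3 = 0.
  ξ^7: a_7 + q1*a_6 + q2*a_5 + q3*a_4 = 0, i.e. 43828125/32768 + (-5578125/16384)*q1 + (371875/4096)*q2 + (-53125/2048)*q3 = 0.
  ξ^8: a_8 + q1*a_7 + q2*a_6 + q3*a_5 = 0, i.e. -2848828125/524288 + (43828125/32768)*q1 + (-5578125/16384)*q2 + (371875/4096)*q3 = 0.
Solving this linear system: q1 = 135/16, q2 = 675/32, q3 = 1875/128.
The numerator is Q*f truncated at degree 5: P0 = a_0 = 67/48; P1 = a_1 + q1*a_0 = 3695/256; P2 = a_2 + q1*a_1 + q2*a_0 = 12425/256; P3 = a_3 + q1*a_2 + q2*a_1 + q3*a_0 = 58125/1024; P4 = a_4 + q1*a_3 + q2*a_2 + q3*a_1 = 53125/4096; P5 = a_5 + q1*a_4 + q2*a_3 + q3*a_2 = -53125/32768.

The Pade approximant has numerator coefficients [67/48, 3695/256, 12425/256, 58125/1024, 53125/4096, -53125/32768]; denominator coefficients [1, 135/16, 675/32, 1875/128].


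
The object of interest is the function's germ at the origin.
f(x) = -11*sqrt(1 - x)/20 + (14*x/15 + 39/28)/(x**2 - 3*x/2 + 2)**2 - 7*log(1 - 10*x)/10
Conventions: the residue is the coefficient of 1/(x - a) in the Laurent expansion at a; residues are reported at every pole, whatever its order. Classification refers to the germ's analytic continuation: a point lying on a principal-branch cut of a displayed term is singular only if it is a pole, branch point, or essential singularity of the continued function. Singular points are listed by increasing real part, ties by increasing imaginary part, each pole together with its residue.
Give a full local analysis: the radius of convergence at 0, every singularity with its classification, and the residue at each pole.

Radius of convergence at 0: 1/10.
At 1/10: a logarithmic branch point.
At (3/4) - ((1/4)*sqrt(23))*i: a pole of order 2; residue ((1172/18515)*sqrt(23))*i.
At (3/4) + ((1/4)*sqrt(23))*i: a pole of order 2; residue -((1172/18515)*sqrt(23))*i.
At 1: an algebraic (square-root) branch point.

Denominator factor (x**2 - 3*x/2 + 2)^2: discriminant -23/4, complex-conjugate roots (3/4) + ((1/4)*sqrt(23))*i and (3/4) - ((1/4)*sqrt(23))*i; poles of order 2, moduli sqrt(2) and sqrt(2).
Branch term (-7/10)*log(1 - x/(1/10)): its argument vanishes at x = 1/10, a logarithmic branch point, modulus 1/10.
Branch term (-11/20)*sqrt(1 - x/(1)): its argument vanishes at x = 1, a square-root branch point, modulus 1.
The radius of convergence is the smallest modulus among the singular points: 1/10.
The branch terms are analytic at (3/4) - ((1/4)*sqrt(23))*i and contribute nothing to the residue; only the rational part matters.
The factor x**2 - 3*x/2 + 2 splits as (x - a)(x - a') with a = (3/4) - ((1/4)*sqrt(23))*i, a' = (3/4) + ((1/4)*sqrt(23))*i. At the order-2 pole a set g(x) = (x - a)^2*(rational part) = [14*x/15 + 39/28] / (x - a')^2.
Order-2 pole: residue = g'(a); g'((3/4) - ((1/4)*sqrt(23))*i) = ((1172/18515)*sqrt(23))*i, so the residue is ((1172/18515)*sqrt(23))*i.
The branch terms are analytic at (3/4) + ((1/4)*sqrt(23))*i and contribute nothing to the residue; only the rational part matters.
The factor x**2 - 3*x/2 + 2 splits as (x - a)(x - a') with a = (3/4) + ((1/4)*sqrt(23))*i, a' = (3/4) - ((1/4)*sqrt(23))*i. At the order-2 pole a set g(x) = (x - a)^2*(rational part) = [14*x/15 + 39/28] / (x - a')^2.
Order-2 pole: residue = g'(a); g'((3/4) + ((1/4)*sqrt(23))*i) = -((1172/18515)*sqrt(23))*i, so the residue is -((1172/18515)*sqrt(23))*i.
List the singular points by increasing real part (a conjugate pair: the negative imaginary part first).


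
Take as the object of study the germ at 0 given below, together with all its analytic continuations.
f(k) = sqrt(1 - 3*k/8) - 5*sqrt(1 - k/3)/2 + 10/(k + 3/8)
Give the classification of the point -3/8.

The denominator factor k + 3/8 vanishes at -3/8 and appears to the power 1; the numerator there equals 10, nonzero, and no other factor vanishes.
The branch terms are analytic at this point.
Hence a pole whose order is the multiplicity, 1.

The point is a pole of order 1.


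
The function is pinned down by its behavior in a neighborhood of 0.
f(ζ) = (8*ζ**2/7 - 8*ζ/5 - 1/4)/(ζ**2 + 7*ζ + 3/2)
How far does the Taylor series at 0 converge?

Denominator factor (ζ**2 + 7*ζ + 3/2): discriminant 43, real irrational roots -7/2 + (1/2)*sqrt(43) and -7/2 - (1/2)*sqrt(43); poles of order 1, moduli 7/2 - (1/2)*sqrt(43) and 7/2 + (1/2)*sqrt(43).
The radius of convergence is the smallest modulus among the singular points: 7/2 - (1/2)*sqrt(43).

The radius of convergence is 7/2 - (1/2)*sqrt(43).


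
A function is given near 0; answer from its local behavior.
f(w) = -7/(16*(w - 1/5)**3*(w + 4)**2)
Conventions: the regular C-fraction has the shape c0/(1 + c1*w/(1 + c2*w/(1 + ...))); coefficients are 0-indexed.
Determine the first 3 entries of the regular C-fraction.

Taylor coefficients (expand at 0): a_0 = 875/256, a_1 = 25375/512, a_2 = 1997625/4096.
c0 = a_0 = 875/256. Peel one level at a time: if S = 1 + c*w/S' with S'(0) = 1, then c is the w-coefficient of S and S' = c*w/(S - 1).
S_1 = c0/f = 1 + (-29/2)*w + (1081/16)*w^2 + ...; c1 = -29/2.
S_2 = c1*w/(S_1 - 1) = 1 + (1081/232)*w + ...; c2 = 1081/232.

The regular C-fraction coefficients are [875/256, -29/2, 1081/232].


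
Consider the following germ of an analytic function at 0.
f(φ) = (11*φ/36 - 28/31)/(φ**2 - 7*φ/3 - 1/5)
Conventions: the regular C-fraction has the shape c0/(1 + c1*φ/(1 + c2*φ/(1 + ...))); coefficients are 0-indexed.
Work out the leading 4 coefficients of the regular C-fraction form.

Taylor coefficients (expand at 0): a_0 = 140/31, a_1 = -60505/1116, a_2 = 2193275/3348, a_3 = -39743675/5022.
c0 = a_0 = 140/31. Peel one level at a time: if S = 1 + c*φ/S' with S'(0) = 1, then c is the φ-coefficient of S and S' = c*φ/(S - 1).
S_1 = c0/f = 1 + (12101/1008)*φ + (-953879/1016064)*φ^2 + ...; c1 = 12101/1008.
S_2 = c1*φ/(S_1 - 1) = 1 + (953879/12197808)*φ + (4769395/146434201)*φ^2 + ...; c2 = 953879/12197808.
S_3 = c2*φ/(S_2 - 1) = 1 + (-5040/12101)*φ + ...; c3 = -5040/12101.

The regular C-fraction coefficients are [140/31, 12101/1008, 953879/12197808, -5040/12101].


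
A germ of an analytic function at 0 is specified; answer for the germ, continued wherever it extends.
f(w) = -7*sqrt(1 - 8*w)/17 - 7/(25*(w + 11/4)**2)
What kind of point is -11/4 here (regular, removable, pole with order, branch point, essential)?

The point is a pole of order 2.

The denominator factor w + 11/4 vanishes at -11/4 and appears to the power 2; the numerator there equals -7/25, nonzero, and no other factor vanishes.
The branch terms are analytic at this point.
Hence a pole whose order is the multiplicity, 2.


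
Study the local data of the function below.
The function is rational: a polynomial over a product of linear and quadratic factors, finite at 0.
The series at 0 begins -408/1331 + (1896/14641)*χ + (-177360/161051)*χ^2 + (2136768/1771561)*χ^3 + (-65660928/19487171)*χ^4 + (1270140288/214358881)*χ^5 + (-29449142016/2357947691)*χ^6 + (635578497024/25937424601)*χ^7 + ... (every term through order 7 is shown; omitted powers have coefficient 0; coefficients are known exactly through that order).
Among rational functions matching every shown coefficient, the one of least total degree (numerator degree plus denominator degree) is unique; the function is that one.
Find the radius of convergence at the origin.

No rational of total degree below 6 reproduces all 8 coefficients; solving the [2/4] Pade equations on them gives f(χ) = (χ**2 - χ/18 + 17/18)/((χ - 11/6)**3*(χ + 1/2)), whose expansion matches every shown term.
Denominator factor (χ - 11/6)^3: pole of order 3 at 11/6, modulus 11/6.
Denominator factor (χ + 1/2): pole of order 1 at -1/2, modulus 1/2.
The radius of convergence is the smallest modulus among the singular points: 1/2.

The radius of convergence is 1/2.


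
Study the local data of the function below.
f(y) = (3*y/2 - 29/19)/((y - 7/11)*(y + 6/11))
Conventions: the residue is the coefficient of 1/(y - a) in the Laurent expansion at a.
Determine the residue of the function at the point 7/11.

The residue is -239/494.

At the order-1 pole 7/11 set g(y) = (y - (7/11))*f(y) = (3*y/2 - 29/19)/(y + 6/11).
Simple pole: residue = g(a) at a = 7/11, which is -239/494.


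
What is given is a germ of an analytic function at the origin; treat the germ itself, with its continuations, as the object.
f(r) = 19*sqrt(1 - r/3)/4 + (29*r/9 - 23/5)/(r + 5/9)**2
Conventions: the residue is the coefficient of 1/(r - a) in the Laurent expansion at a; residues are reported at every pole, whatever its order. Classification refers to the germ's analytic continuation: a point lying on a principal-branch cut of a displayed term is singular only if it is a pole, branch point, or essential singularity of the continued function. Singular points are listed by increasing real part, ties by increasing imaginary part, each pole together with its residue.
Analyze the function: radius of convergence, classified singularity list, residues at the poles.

Radius of convergence at 0: 5/9.
At -5/9: a pole of order 2; residue 29/9.
At 3: an algebraic (square-root) branch point.

Denominator factor (r + 5/9)^2: pole of order 2 at -5/9, modulus 5/9.
Branch term (19/4)*sqrt(1 - r/(3)): its argument vanishes at r = 3, a square-root branch point, modulus 3.
The radius of convergence is the smallest modulus among the singular points: 5/9.
The branch term is analytic at -5/9 and contributes nothing to the residue; only the rational part matters.
At the order-2 pole -5/9 set g(r) = (r - (-5/9))^2*(rational part) = 29*r/9 - 23/5.
Order-2 pole: residue = g'(a); g'(-5/9) = 29/9, so the residue is 29/9.
List the singular points by increasing real part (a conjugate pair: the negative imaginary part first).


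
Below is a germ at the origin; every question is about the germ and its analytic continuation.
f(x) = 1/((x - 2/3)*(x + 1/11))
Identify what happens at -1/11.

The point is a pole of order 1.

The denominator factor x + 1/11 vanishes at -1/11 and appears to the power 1; the numerator there equals 1, nonzero, and no other factor vanishes.
Hence a pole whose order is the multiplicity, 1.


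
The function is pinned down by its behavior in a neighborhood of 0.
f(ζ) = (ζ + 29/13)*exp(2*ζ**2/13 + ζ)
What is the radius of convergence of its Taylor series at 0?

The radius of convergence is infinite.

The factor exp(2*ζ**2/13 + ζ) is entire and contributes no finite singular point.
The polynomial part has no poles.
No finite singular points: the Taylor series at 0 converges everywhere.


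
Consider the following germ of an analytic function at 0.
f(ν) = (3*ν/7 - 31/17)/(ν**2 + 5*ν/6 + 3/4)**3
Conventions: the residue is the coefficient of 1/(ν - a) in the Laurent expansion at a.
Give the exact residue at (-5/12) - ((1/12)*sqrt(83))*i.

The residue is -((11115792/68042653)*sqrt(83))*i.

The factor ν**2 + 5*ν/6 + 3/4 splits as (ν - a)(ν - a') with a = (-5/12) - ((1/12)*sqrt(83))*i, a' = (-5/12) + ((1/12)*sqrt(83))*i. At the order-3 pole a set g(ν) = (ν - a)^3*f(ν) = [3*ν/7 - 31/17] / (ν - a')^3.
Order-3 pole: residue = g''(a)/2; g''((-5/12) - ((1/12)*sqrt(83))*i) = -((22231584/68042653)*sqrt(83))*i, so the residue is -((11115792/68042653)*sqrt(83))*i.


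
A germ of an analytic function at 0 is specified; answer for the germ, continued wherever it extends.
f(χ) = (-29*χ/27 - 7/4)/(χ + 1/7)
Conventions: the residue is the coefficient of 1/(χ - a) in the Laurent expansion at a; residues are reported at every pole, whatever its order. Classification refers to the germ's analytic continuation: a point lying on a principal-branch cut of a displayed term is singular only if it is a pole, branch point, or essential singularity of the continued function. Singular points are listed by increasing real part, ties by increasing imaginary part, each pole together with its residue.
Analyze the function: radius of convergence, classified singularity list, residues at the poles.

Denominator factor (χ + 1/7): pole of order 1 at -1/7, modulus 1/7.
The radius of convergence is the smallest modulus among the singular points: 1/7.
At the order-1 pole -1/7 set g(χ) = (χ - (-1/7))*f(χ) = -29*χ/27 - 7/4.
Simple pole: residue = g(a) at a = -1/7, which is -1207/756.

Radius of convergence at 0: 1/7.
At -1/7: a pole of order 1; residue -1207/756.


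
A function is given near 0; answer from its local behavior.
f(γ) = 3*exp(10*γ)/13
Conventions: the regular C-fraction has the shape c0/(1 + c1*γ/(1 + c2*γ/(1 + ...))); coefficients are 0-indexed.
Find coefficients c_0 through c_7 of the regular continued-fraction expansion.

Taylor coefficients (expand at 0): a_0 = 3/13, a_1 = 30/13, a_2 = 150/13, a_3 = 500/13, a_4 = 1250/13, a_5 = 2500/13, a_6 = 12500/39, a_7 = 125000/273.
c0 = a_0 = 3/13. Peel one level at a time: if S = 1 + c*γ/S' with S'(0) = 1, then c is the γ-coefficient of S and S' = c*γ/(S - 1).
S_1 = c0/f = 1 + (-10)*γ + (50)*γ^2 + ...; c1 = -10.
S_2 = c1*γ/(S_1 - 1) = 1 + (5)*γ + (25/3)*γ^2 + ...; c2 = 5.
S_3 = c2*γ/(S_2 - 1) = 1 + (-5/3)*γ + (25/9)*γ^2 + ...; c3 = -5/3.
S_4 = c3*γ/(S_3 - 1) = 1 + (5/3)*γ + (5/3)*γ^2 + ...; c4 = 5/3.
S_5 = c4*γ/(S_4 - 1) = 1 + (-1)*γ + (1)*γ^2 + ...; c5 = -1.
S_6 = c5*γ/(S_5 - 1) = 1 + (1)*γ + (5/7)*γ^2 + ...; c6 = 1.
S_7 = c6*γ/(S_6 - 1) = 1 + (-5/7)*γ + ...; c7 = -5/7.

The regular C-fraction coefficients are [3/13, -10, 5, -5/3, 5/3, -1, 1, -5/7].


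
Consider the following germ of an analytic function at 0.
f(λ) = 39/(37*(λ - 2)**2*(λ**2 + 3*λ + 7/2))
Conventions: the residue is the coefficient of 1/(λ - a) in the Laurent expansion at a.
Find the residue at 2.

At the order-2 pole 2 set g(λ) = (λ - (2))^2*f(λ) = 39/(37*(λ**2 + 3*λ + 7/2)).
Order-2 pole: residue = g'(a); g'(2) = -364/8991, so the residue is -364/8991.

The residue is -364/8991.


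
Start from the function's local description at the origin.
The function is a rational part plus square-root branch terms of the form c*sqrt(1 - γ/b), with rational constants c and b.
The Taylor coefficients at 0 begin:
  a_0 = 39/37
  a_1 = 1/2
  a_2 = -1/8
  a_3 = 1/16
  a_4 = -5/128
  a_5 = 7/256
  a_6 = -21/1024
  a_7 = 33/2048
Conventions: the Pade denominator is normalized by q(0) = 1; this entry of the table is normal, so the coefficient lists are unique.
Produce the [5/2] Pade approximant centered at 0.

The Pade approximant has numerator coefficients [39/37, 961/518, 473/518, 5/56, -5/896, 1/1792]; denominator coefficients [1, 9/7, 3/8].

Taylor coefficients needed (read off): a_0 = 39/37, a_1 = 1/2, a_2 = -1/8, a_3 = 1/16, a_4 = -5/128, a_5 = 7/256, a_6 = -21/1024, a_7 = 33/2048.
Write the denominator as Q(γ) = 1 + q1*γ + q2*γ^2. Requiring Q*f - P = O(γ^8) with deg P <= 5 kills the coefficients of γ^6..γ^7 in Q*f:
  γ^6: a_6 + q1*a_5 + q2*a_4 = 0, i.e. -21/1024 + (7/256)*q1 + (-5/128)*q2 = 0.
  γ^7: a_7 + q1*a_6 + q2*a_5 = 0, i.e. 33/2048 + (-21/1024)*q1 + (7/256)*q2 = 0.
Solving this linear system: q1 = 9/7, q2 = 3/8.
The numerator is Q*f truncated at degree 5: P0 = a_0 = 39/37; P1 = a_1 + q1*a_0 = 961/518; P2 = a_2 + q1*a_1 + q2*a_0 = 473/518; P3 = a_3 + q1*a_2 + q2*a_1 = 5/56; P4 = a_4 + q1*a_3 + q2*a_2 = -5/896; P5 = a_5 + q1*a_4 + q2*a_3 = 1/1792.


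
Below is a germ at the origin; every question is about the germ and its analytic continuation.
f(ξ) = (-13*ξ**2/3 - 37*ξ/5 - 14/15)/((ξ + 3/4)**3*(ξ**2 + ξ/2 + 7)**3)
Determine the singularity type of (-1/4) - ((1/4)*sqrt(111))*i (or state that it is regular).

The denominator factor ξ**2 + ξ/2 + 7 vanishes at (-1/4) - ((1/4)*sqrt(111))*i and appears to the power 3; the numerator there equals (737/24) + ((157/120)*sqrt(111))*i, nonzero, and no other factor vanishes.
Hence a pole whose order is the multiplicity, 3.

The point is a pole of order 3.


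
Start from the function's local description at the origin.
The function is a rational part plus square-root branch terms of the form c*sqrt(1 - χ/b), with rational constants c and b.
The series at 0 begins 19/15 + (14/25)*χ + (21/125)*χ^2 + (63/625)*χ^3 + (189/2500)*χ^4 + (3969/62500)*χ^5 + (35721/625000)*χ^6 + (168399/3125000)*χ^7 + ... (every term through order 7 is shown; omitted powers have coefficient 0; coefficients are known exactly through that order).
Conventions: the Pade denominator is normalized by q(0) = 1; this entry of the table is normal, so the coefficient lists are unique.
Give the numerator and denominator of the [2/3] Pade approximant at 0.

Taylor coefficients needed (read off): a_0 = 19/15, a_1 = 14/25, a_2 = 21/125, a_3 = 63/625, a_4 = 189/2500, a_5 = 3969/62500.
Write the denominator as Q(χ) = 1 + q1*χ + q2*χ^2 + q3*χ^3. Requiring Q*f - P = O(χ^6) with deg P <= 2 kills the coefficients of χ^3..χ^5 in Q*f:
  χ^3: a_3 + q1*a_2 + q2*a_1 + q3*a_0 = 0, i.e. 63/625 + (21/125)*q1 + (14/25)*q2 + (19/15)*q3 = 0.
  χ^4: a_4 + q1*a_3 + q2*a_2 + q3*a_1 = 0, i.e. 189/2500 + (63/625)*q1 + (21/125)*q2 + (14/25)*q3 = 0.
  χ^5: a_5 + q1*a_4 + q2*a_3 + q3*a_2 = 0, i.e. 3969/62500 + (189/2500)*q1 + (63/625)*q2 + (21/125)*q3 = 0.
Solving this linear system: q1 = -36/37, q2 = 243/3700, q3 = 189/9250.
The numerator is Q*f truncated at degree 2: P0 = a_0 = 19/15; P1 = a_1 + q1*a_0 = -622/925; P2 = a_2 + q1*a_1 + q2*a_0 = -5433/18500.

The Pade approximant has numerator coefficients [19/15, -622/925, -5433/18500]; denominator coefficients [1, -36/37, 243/3700, 189/9250].


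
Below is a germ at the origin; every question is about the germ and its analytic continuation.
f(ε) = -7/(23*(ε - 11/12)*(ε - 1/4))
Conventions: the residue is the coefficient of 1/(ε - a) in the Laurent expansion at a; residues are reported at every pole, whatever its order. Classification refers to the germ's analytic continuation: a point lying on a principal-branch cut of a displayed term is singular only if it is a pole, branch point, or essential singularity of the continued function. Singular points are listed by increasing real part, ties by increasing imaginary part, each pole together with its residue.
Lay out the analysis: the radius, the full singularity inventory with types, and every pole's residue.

Denominator factor (ε - 1/4): pole of order 1 at 1/4, modulus 1/4.
Denominator factor (ε - 11/12): pole of order 1 at 11/12, modulus 11/12.
The radius of convergence is the smallest modulus among the singular points: 1/4.
At the order-1 pole 1/4 set g(ε) = (ε - (1/4))*f(ε) = -7/(23*(ε - 11/12)).
Simple pole: residue = g(a) at a = 1/4, which is 21/46.
At the order-1 pole 11/12 set g(ε) = (ε - (11/12))*f(ε) = -7/(23*(ε - 1/4)).
Simple pole: residue = g(a) at a = 11/12, which is -21/46.
List the singular points by increasing real part (a conjugate pair: the negative imaginary part first).

Radius of convergence at 0: 1/4.
At 1/4: a pole of order 1; residue 21/46.
At 11/12: a pole of order 1; residue -21/46.
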